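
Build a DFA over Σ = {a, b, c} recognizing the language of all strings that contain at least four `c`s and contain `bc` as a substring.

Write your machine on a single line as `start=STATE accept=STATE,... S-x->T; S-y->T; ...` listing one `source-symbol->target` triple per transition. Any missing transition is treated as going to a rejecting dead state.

start=q0; accept=q11; q0-a->q0; q0-b->q1; q0-c->q2; q1-a->q0; q1-b->q1; q1-c->q3; q2-a->q2; q2-b->q4; q2-c->q5; q3-a->q3; q3-b->q3; q3-c->q6; q4-a->q2; q4-b->q4; q4-c->q6; q5-a->q5; q5-b->q7; q5-c->q8; q6-a->q6; q6-b->q6; q6-c->q9; q7-a->q5; q7-b->q7; q7-c->q9; q8-a->q8; q8-b->q10; q8-c->q8; q9-a->q9; q9-b->q9; q9-c->q11; q10-a->q8; q10-b->q10; q10-c->q11; q11-a->q11; q11-b->q11; q11-c->q11

Build one automaton per condition and run them in lockstep. One (6 states) tracks the count of `c`s, saturating at 5; the other (3 states) tracks whether and how much of `bc` has been seen. Each combined state is a pair, one component from each; accept when both components accept. Minimizing collapses redundant product states.
12 states suffice.
          a    b    c  
>  q0     q0   q1   q2 
   q1     q0   q1   q3 
   q2     q2   q4   q5 
   q3     q3   q3   q6 
   q4     q2   q4   q6 
   q5     q5   q7   q8 
   q6     q6   q6   q9 
   q7     q5   q7   q9 
   q8     q8  q10   q8 
   q9     q9   q9  q11 
   q10    q8  q10  q11 
 * q11   q11  q11  q11 
(> = start, * = accepting)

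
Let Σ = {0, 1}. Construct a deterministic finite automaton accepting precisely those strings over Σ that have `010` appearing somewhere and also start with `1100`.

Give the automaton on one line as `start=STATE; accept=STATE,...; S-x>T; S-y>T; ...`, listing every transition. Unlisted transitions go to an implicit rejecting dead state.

Build one automaton per condition and run them in lockstep. The first has 4 states tracking whether and how much of `010` has been seen; the second has 6 states tracking whether the input so far still matches the prefix `1100`. A product state is a pair (one from each), accepting exactly when both do. Minimizing collapses redundant product states.
With 9 states:
        0   1  
>  S0   S1  S2 
   S1   S1  S1 
   S2   S1  S3 
   S3   S4  S1 
   S4   S5  S1 
   S5   S5  S6 
   S6   S7  S8 
 * S7   S7  S7 
   S8   S5  S8 
(> = start, * = accepting)

start=S0; accept=S7; S0-0>S1; S0-1>S2; S1-0>S1; S1-1>S1; S2-0>S1; S2-1>S3; S3-0>S4; S3-1>S1; S4-0>S5; S4-1>S1; S5-0>S5; S5-1>S6; S6-0>S7; S6-1>S8; S7-0>S7; S7-1>S7; S8-0>S5; S8-1>S8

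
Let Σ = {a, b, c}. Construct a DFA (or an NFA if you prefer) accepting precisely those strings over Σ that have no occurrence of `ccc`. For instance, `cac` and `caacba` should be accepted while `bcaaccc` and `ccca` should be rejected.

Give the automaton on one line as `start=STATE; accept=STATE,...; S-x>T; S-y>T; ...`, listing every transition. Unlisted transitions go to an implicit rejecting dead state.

start=q0; accept=q0,q1,q2; q0-a>q0; q0-b>q0; q0-c>q1; q1-a>q0; q1-b>q0; q1-c>q2; q2-a>q0; q2-b>q0; q2-c>q3; q3-a>q3; q3-b>q3; q3-c>q3

Track partial matches of the forbidden pattern `ccc`. State q3 is a dead state reached once `ccc` has occurred; every other state accepts. q0 means no part of `ccc` is currently matched.
4 states suffice.
        a   b   c  
>* q0   q0  q0  q1 
 * q1   q0  q0  q2 
 * q2   q0  q0  q3 
   q3   q3  q3  q3 
(> = start, * = accepting)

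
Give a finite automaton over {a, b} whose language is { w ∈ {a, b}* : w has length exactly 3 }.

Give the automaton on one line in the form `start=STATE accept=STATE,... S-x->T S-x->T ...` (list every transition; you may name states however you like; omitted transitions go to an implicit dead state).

start=s0 accept=s3 s0-a->s1 s0-b->s1 s1-a->s2 s1-b->s2 s2-a->s3 s2-b->s3 s3-a->s4 s3-b->s4 s4-a->s4 s4-b->s4

Count input length up to 4: every symbol moves from s0 toward s4, which means 'more than 3' and absorbs. Accept from {s3}.
A 5-state machine:
        a   b  
>  s0   s1  s1 
   s1   s2  s2 
   s2   s3  s3 
 * s3   s4  s4 
   s4   s4  s4 
(> = start, * = accepting)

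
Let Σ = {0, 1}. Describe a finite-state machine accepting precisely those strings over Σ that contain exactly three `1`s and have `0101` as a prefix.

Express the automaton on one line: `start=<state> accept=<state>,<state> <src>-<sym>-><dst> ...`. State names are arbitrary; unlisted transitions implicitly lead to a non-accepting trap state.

start=s0 accept=s6 s0-0->s1 s0-1->s2 s1-0->s2 s1-1->s3 s2-0->s2 s2-1->s2 s3-0->s4 s3-1->s2 s4-0->s2 s4-1->s5 s5-0->s5 s5-1->s6 s6-0->s6 s6-1->s2

Run two small machines in parallel and take their product. The first has 5 states tracking the count of `1`s, saturating at 4; the second has 6 states tracking whether the input so far still matches the prefix `0101`. A product state is a pair (one from each), accepting exactly when both do. Minimizing collapses redundant product states.
A 7-state machine:
        0   1  
>  s0   s1  s2 
   s1   s2  s3 
   s2   s2  s2 
   s3   s4  s2 
   s4   s2  s5 
   s5   s5  s6 
 * s6   s6  s2 
(> = start, * = accepting)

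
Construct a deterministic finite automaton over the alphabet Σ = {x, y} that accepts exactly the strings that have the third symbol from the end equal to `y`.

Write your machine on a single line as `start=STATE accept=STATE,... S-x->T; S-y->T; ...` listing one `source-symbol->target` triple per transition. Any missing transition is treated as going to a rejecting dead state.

A DFA must remember the last 3 symbols (since which symbol is third-to-last isn't known until the input ends). Use one state per possible window of the last ≤3 symbols; accept from those whose window starts with `y`.
15 states suffice.
          x    y  
>  q0     q1   q2 
   q1     q3   q4 
   q2     q5   q6 
   q3     q7   q8 
   q4     q9  q10 
   q5    q11  q12 
   q6    q13  q14 
   q7     q7   q8 
   q8     q9  q10 
   q9    q11  q12 
   q10   q13  q14 
 * q11    q7   q8 
 * q12    q9  q10 
 * q13   q11  q12 
 * q14   q13  q14 
(> = start, * = accepting)

start=q0; accept=q11,q12,q13,q14; q0-x->q1; q0-y->q2; q1-x->q3; q1-y->q4; q2-x->q5; q2-y->q6; q3-x->q7; q3-y->q8; q4-x->q9; q4-y->q10; q5-x->q11; q5-y->q12; q6-x->q13; q6-y->q14; q7-x->q7; q7-y->q8; q8-x->q9; q8-y->q10; q9-x->q11; q9-y->q12; q10-x->q13; q10-y->q14; q11-x->q7; q11-y->q8; q12-x->q9; q12-y->q10; q13-x->q11; q13-y->q12; q14-x->q13; q14-y->q14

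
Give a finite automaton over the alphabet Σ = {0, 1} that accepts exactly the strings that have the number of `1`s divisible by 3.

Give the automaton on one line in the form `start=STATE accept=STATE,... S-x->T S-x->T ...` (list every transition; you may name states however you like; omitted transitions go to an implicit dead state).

Keep the running count of `1`s modulo 3: each `1` advances along the cycle q0 → q1 → q2 → q0 while other symbols loop. Accept at q0.
        0   1  
>* q0   q0  q1 
   q1   q1  q2 
   q2   q2  q0 
(> = start, * = accepting)

start=q0 accept=q0 q0-0->q0 q0-1->q1 q1-0->q1 q1-1->q2 q2-0->q2 q2-1->q0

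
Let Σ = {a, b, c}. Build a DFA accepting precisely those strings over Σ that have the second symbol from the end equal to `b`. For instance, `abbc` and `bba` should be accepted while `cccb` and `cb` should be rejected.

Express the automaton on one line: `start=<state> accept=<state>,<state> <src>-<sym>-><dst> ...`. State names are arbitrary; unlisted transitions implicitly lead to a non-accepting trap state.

Because acceptance depends on a position counted from the end, the machine has to buffer the most recent 2 symbols. Make each state the string of the last up-to-2 symbols read; on input `x` shift the window left and append `x`. Accept when the buffered window has length 2 and begins with `b`.
13 states suffice.
          a    b    c  
>  q0     q1   q2   q3 
   q1     q4   q5   q6 
   q2     q7   q8   q9 
   q3    q10  q11  q12 
   q4     q4   q5   q6 
   q5     q7   q8   q9 
   q6    q10  q11  q12 
 * q7     q4   q5   q6 
 * q8     q7   q8   q9 
 * q9    q10  q11  q12 
   q10    q4   q5   q6 
   q11    q7   q8   q9 
   q12   q10  q11  q12 
(> = start, * = accepting)

start=q0 accept=q7,q8,q9 q0-a->q1 q0-b->q2 q0-c->q3 q1-a->q4 q1-b->q5 q1-c->q6 q2-a->q7 q2-b->q8 q2-c->q9 q3-a->q10 q3-b->q11 q3-c->q12 q4-a->q4 q4-b->q5 q4-c->q6 q5-a->q7 q5-b->q8 q5-c->q9 q6-a->q10 q6-b->q11 q6-c->q12 q7-a->q4 q7-b->q5 q7-c->q6 q8-a->q7 q8-b->q8 q8-c->q9 q9-a->q10 q9-b->q11 q9-c->q12 q10-a->q4 q10-b->q5 q10-c->q6 q11-a->q7 q11-b->q8 q11-c->q9 q12-a->q10 q12-b->q11 q12-c->q12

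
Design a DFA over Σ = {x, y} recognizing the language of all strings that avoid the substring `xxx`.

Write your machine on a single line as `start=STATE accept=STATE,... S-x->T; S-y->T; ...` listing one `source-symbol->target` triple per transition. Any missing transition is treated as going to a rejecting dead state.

start=s0; accept=s0,s1,s2; s0-x->s1; s0-y->s0; s1-x->s2; s1-y->s0; s2-x->s3; s2-y->s0; s3-x->s3; s3-y->s3

This is the complement of 'contains `xxx`'. Use the same substring-matching states — s0 through s3 holding how much of `xxx` has just been matched — but flip the accepting set: everything except the trap s3 accepts.
4 states suffice.
        x   y  
>* s0   s1  s0 
 * s1   s2  s0 
 * s2   s3  s0 
   s3   s3  s3 
(> = start, * = accepting)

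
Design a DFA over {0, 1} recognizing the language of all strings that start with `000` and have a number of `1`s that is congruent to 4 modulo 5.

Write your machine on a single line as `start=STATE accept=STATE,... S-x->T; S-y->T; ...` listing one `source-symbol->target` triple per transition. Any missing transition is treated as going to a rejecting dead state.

start=S0; accept=S8; S0-0->S1; S0-1->S2; S1-0->S3; S1-1->S2; S2-0->S2; S2-1->S2; S3-0->S4; S3-1->S2; S4-0->S4; S4-1->S5; S5-0->S5; S5-1->S6; S6-0->S6; S6-1->S7; S7-0->S7; S7-1->S8; S8-0->S8; S8-1->S4

Run two small machines in parallel and take their product. One (5 states) tracks whether the input so far still matches the prefix `000`; the other (5 states) tracks the count of `1`s modulo 5. Each combined state is a pair, one component from each; accept when both components accept. Minimizing collapses redundant product states.
9 states suffice.
        0   1  
>  S0   S1  S2 
   S1   S3  S2 
   S2   S2  S2 
   S3   S4  S2 
   S4   S4  S5 
   S5   S5  S6 
   S6   S6  S7 
   S7   S7  S8 
 * S8   S8  S4 
(> = start, * = accepting)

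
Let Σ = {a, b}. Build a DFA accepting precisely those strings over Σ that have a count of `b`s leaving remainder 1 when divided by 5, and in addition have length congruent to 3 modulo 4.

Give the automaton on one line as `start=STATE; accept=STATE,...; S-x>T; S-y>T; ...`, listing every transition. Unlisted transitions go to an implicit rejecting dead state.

start=S0; accept=S7; S0-a>S1; S0-b>S2; S1-a>S3; S1-b>S4; S2-a>S4; S2-b>S5; S3-a>S6; S3-b>S7; S4-a>S7; S4-b>S8; S5-a>S8; S5-b>S9; S6-a>S0; S6-b>S10; S7-a>S10; S7-b>S11; S8-a>S11; S8-b>S12; S9-a>S12; S9-b>S13; S10-a>S2; S10-b>S14; S11-a>S14; S11-b>S15; S12-a>S15; S12-b>S16; S13-a>S16; S13-b>S1; S14-a>S5; S14-b>S17; S15-a>S17; S15-b>S18; S16-a>S18; S16-b>S3; S17-a>S9; S17-b>S19; S18-a>S19; S18-b>S6; S19-a>S13; S19-b>S0

Build one automaton per condition and run them in lockstep. One (5 states) tracks the count of `b`s modulo 5; the other (4 states) tracks the input length modulo 4. Each combined state is a pair, one component from each; accept when both components accept.
With 20 states:
          a    b  
>  S0     S1   S2 
   S1     S3   S4 
   S2     S4   S5 
   S3     S6   S7 
   S4     S7   S8 
   S5     S8   S9 
   S6     S0  S10 
 * S7    S10  S11 
   S8    S11  S12 
   S9    S12  S13 
   S10    S2  S14 
   S11   S14  S15 
   S12   S15  S16 
   S13   S16   S1 
   S14    S5  S17 
   S15   S17  S18 
   S16   S18   S3 
   S17    S9  S19 
   S18   S19   S6 
   S19   S13   S0 
(> = start, * = accepting)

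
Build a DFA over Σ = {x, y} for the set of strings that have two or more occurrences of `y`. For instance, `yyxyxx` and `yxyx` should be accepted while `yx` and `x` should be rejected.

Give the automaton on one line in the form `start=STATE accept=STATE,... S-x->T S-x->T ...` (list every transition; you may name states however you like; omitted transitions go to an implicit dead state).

start=s0 accept=s2,s3 s0-x->s0 s0-y->s1 s1-x->s1 s1-y->s2 s2-x->s2 s2-y->s3 s3-x->s3 s3-y->s3

Only the number of `y`s matters, and only up to 3. Make a chain s0 → s1 → s2 → s3 advanced by each `y` (with s3 absorbing); every other symbol self-loops. The accepting set is {s2, s3}.
With 4 states:
        x   y  
>  s0   s0  s1 
   s1   s1  s2 
 * s2   s2  s3 
 * s3   s3  s3 
(> = start, * = accepting)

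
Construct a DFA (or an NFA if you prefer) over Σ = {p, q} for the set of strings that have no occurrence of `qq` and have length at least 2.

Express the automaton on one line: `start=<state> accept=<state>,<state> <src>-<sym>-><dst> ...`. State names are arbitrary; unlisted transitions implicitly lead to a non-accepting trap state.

start=A accept=D,E,G,H A-p->B A-q->C B-p->D B-q->E C-p->D C-q->F D-p->G D-q->H E-p->G E-q->I F-p->I F-q->I G-p->G G-q->H H-p->G H-q->I I-p->I I-q->I

Run two small machines in parallel and take their product. One (3 states) tracks partial matches of the forbidden pattern `qq`; the other (4 states) tracks the input length, saturating at 3. Each combined state is a pair, one component from each; accept when both components accept.
A 9-state machine:
       p  q 
>  A   B  C 
   B   D  E 
   C   D  F 
 * D   G  H 
 * E   G  I 
   F   I  I 
 * G   G  H 
 * H   G  I 
   I   I  I 
(> = start, * = accepting)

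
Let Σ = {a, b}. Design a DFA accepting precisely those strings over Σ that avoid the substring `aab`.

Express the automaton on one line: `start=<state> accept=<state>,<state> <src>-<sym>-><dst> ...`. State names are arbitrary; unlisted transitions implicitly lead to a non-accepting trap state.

start=s0 accept=s0,s1,s2 s0-a->s1 s0-b->s0 s1-a->s2 s1-b->s0 s2-a->s2 s2-b->s3 s3-a->s3 s3-b->s3

Track partial matches of the forbidden pattern `aab`. State s3 is a dead state reached once `aab` has occurred; every other state accepts. s0 means no part of `aab` is currently matched.
A 4-state machine:
        a   b  
>* s0   s1  s0 
 * s1   s2  s0 
 * s2   s2  s3 
   s3   s3  s3 
(> = start, * = accepting)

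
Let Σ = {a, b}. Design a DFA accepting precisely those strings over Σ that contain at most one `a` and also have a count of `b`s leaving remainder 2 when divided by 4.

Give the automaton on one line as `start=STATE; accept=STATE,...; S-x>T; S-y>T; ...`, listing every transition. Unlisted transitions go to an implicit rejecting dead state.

Build one automaton per condition and run them in lockstep. The first has 3 states tracking the count of `a`s, saturating at 2; the second has 4 states tracking the count of `b`s modulo 4. A product state is a pair (one from each), accepting exactly when both do.
A 12-state machine:
          a    b  
>  s0     s1   s2 
   s1     s3   s4 
   s2     s4   s5 
   s3     s3   s6 
   s4     s6   s7 
 * s5     s7   s8 
   s6     s6   s9 
 * s7     s9  s10 
   s8    s10   s0 
   s9     s9  s11 
   s10   s11   s1 
   s11   s11   s3 
(> = start, * = accepting)

start=s0; accept=s5,s7; s0-a>s1; s0-b>s2; s1-a>s3; s1-b>s4; s2-a>s4; s2-b>s5; s3-a>s3; s3-b>s6; s4-a>s6; s4-b>s7; s5-a>s7; s5-b>s8; s6-a>s6; s6-b>s9; s7-a>s9; s7-b>s10; s8-a>s10; s8-b>s0; s9-a>s9; s9-b>s11; s10-a>s11; s10-b>s1; s11-a>s11; s11-b>s3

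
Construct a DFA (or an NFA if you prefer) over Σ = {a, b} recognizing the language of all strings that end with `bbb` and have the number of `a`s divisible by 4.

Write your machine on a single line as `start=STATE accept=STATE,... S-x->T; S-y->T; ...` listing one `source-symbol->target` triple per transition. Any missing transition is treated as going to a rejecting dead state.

start=s0; accept=s6; s0-a->s1; s0-b->s2; s1-a->s3; s1-b->s1; s2-a->s1; s2-b->s4; s3-a->s5; s3-b->s3; s4-a->s1; s4-b->s6; s5-a->s0; s5-b->s5; s6-a->s1; s6-b->s6

Run two small machines in parallel and take their product. One (4 states) tracks how much of the suffix `bbb` has currently been matched; the other (4 states) tracks the count of `a`s modulo 4. Each combined state is a pair, one component from each; accept when both components accept. Equivalent product states are then merged.
A 7-state machine:
        a   b  
>  s0   s1  s2 
   s1   s3  s1 
   s2   s1  s4 
   s3   s5  s3 
   s4   s1  s6 
   s5   s0  s5 
 * s6   s1  s6 
(> = start, * = accepting)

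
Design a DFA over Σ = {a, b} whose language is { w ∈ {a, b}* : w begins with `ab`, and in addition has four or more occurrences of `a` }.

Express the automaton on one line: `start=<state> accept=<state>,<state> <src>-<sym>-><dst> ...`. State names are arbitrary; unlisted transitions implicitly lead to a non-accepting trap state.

start=q0 accept=q11,q12 q0-a->q1 q0-b->q2 q1-a->q3 q1-b->q4 q2-a->q5 q2-b->q2 q3-a->q6 q3-b->q3 q4-a->q7 q4-b->q4 q5-a->q3 q5-b->q5 q6-a->q8 q6-b->q6 q7-a->q9 q7-b->q7 q8-a->q10 q8-b->q8 q9-a->q11 q9-b->q9 q10-a->q10 q10-b->q10 q11-a->q12 q11-b->q11 q12-a->q12 q12-b->q12

Handle the two conditions separately and then intersect. The first has 4 states tracking whether the input so far still matches the prefix `ab`; the second has 6 states tracking the count of `a`s, saturating at 5. A product state is a pair (one from each), accepting exactly when both do.
A 13-state machine:
          a    b  
>  q0     q1   q2 
   q1     q3   q4 
   q2     q5   q2 
   q3     q6   q3 
   q4     q7   q4 
   q5     q3   q5 
   q6     q8   q6 
   q7     q9   q7 
   q8    q10   q8 
   q9    q11   q9 
   q10   q10  q10 
 * q11   q12  q11 
 * q12   q12  q12 
(> = start, * = accepting)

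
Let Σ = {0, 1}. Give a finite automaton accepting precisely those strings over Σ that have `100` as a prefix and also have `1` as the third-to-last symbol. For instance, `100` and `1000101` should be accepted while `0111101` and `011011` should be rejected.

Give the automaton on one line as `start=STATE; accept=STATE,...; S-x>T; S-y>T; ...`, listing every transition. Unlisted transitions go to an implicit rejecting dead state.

Run two small machines in parallel and take their product. One (5 states) tracks whether the input so far still matches the prefix `100`; the other (15 states) tracks the last 3 symbols read. Each combined state is a pair, one component from each; accept when both components accept. Equivalent product states are then merged.
With 12 states:
          0    1  
>  S0     S1   S2 
   S1     S1   S1 
   S2     S3   S1 
   S3     S4   S1 
 * S4     S5   S6 
   S5     S5   S6 
   S6     S7   S8 
   S7     S4   S9 
   S8    S10  S11 
 * S9     S7   S8 
 * S10    S4   S9 
 * S11   S10  S11 
(> = start, * = accepting)

start=S0; accept=S4,S9,S10,S11; S0-0>S1; S0-1>S2; S1-0>S1; S1-1>S1; S2-0>S3; S2-1>S1; S3-0>S4; S3-1>S1; S4-0>S5; S4-1>S6; S5-0>S5; S5-1>S6; S6-0>S7; S6-1>S8; S7-0>S4; S7-1>S9; S8-0>S10; S8-1>S11; S9-0>S7; S9-1>S8; S10-0>S4; S10-1>S9; S11-0>S10; S11-1>S11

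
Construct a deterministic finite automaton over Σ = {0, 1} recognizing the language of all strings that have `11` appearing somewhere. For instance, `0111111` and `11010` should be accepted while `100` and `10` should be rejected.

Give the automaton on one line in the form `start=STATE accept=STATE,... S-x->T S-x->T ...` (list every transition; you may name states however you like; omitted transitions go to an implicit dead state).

Track how much of `11` has been matched so far: state q0 is no progress, q2 is the absorbing accept state reached once `11` has occurred. Intermediate states record partial matches; on a mismatch, fall back to the longest reusable overlap.
3 states suffice.
        0   1  
>  q0   q0  q1 
   q1   q0  q2 
 * q2   q2  q2 
(> = start, * = accepting)

start=q0 accept=q2 q0-0->q0 q0-1->q1 q1-0->q0 q1-1->q2 q2-0->q2 q2-1->q2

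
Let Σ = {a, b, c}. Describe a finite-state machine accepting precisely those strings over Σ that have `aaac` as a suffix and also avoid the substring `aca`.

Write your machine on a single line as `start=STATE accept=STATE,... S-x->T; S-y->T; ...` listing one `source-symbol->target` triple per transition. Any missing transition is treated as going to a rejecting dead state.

start=q0; accept=q6; q0-a->q1; q0-b->q0; q0-c->q0; q1-a->q2; q1-b->q0; q1-c->q3; q2-a->q4; q2-b->q0; q2-c->q3; q3-a->q5; q3-b->q0; q3-c->q0; q4-a->q4; q4-b->q0; q4-c->q6; q5-a->q7; q5-b->q8; q5-c->q8; q6-a->q5; q6-b->q0; q6-c->q0; q7-a->q9; q7-b->q8; q7-c->q8; q8-a->q5; q8-b->q8; q8-c->q8; q9-a->q9; q9-b->q8; q9-c->q10; q10-a->q5; q10-b->q8; q10-c->q8

Build one automaton per condition and run them in lockstep. The first has 5 states tracking how much of the suffix `aaac` has currently been matched; the second has 4 states tracking partial matches of the forbidden pattern `aca`. A product state is a pair (one from each), accepting exactly when both do.
          a    b    c  
>  q0     q1   q0   q0 
   q1     q2   q0   q3 
   q2     q4   q0   q3 
   q3     q5   q0   q0 
   q4     q4   q0   q6 
   q5     q7   q8   q8 
 * q6     q5   q0   q0 
   q7     q9   q8   q8 
   q8     q5   q8   q8 
   q9     q9   q8  q10 
   q10    q5   q8   q8 
(> = start, * = accepting)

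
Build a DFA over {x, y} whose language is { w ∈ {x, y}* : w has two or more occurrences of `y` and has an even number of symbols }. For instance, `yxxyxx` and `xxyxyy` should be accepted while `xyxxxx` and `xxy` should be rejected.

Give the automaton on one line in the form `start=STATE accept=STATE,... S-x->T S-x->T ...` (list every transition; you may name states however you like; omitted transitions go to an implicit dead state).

Handle the two conditions separately and then intersect. One (4 states) tracks the count of `y`s, saturating at 3; the other (2 states) tracks the input length modulo 2. Each combined state is a pair, one component from each; accept when both components accept. Minimizing collapses redundant product states.
6 states suffice.
        x   y  
>  s0   s1  s2 
   s1   s0  s3 
   s2   s3  s4 
   s3   s2  s5 
 * s4   s5  s5 
   s5   s4  s4 
(> = start, * = accepting)

start=s0 accept=s4 s0-x->s1 s0-y->s2 s1-x->s0 s1-y->s3 s2-x->s3 s2-y->s4 s3-x->s2 s3-y->s5 s4-x->s5 s4-y->s5 s5-x->s4 s5-y->s4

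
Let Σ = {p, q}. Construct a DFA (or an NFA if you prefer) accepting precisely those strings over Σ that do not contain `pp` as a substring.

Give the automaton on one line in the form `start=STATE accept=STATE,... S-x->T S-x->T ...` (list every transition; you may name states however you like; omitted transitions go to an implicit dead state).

Track partial matches of the forbidden pattern `pp`. State s2 is a dead state reached once `pp` has occurred; every other state accepts. s0 means no part of `pp` is currently matched.
        p   q  
>* s0   s1  s0 
 * s1   s2  s0 
   s2   s2  s2 
(> = start, * = accepting)

start=s0 accept=s0,s1 s0-p->s1 s0-q->s0 s1-p->s2 s1-q->s0 s2-p->s2 s2-q->s2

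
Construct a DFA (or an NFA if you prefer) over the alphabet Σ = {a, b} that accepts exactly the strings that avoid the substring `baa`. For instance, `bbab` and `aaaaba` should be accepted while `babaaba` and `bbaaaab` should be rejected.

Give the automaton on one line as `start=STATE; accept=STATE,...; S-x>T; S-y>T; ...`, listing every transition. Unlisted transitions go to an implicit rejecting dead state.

This is the complement of 'contains `baa`'. Use the same substring-matching states — S0 through S3 holding how much of `baa` has just been matched — but flip the accepting set: everything except the trap S3 accepts.
With 4 states:
        a   b  
>* S0   S0  S1 
 * S1   S2  S1 
 * S2   S3  S1 
   S3   S3  S3 
(> = start, * = accepting)

start=S0; accept=S0,S1,S2; S0-a>S0; S0-b>S1; S1-a>S2; S1-b>S1; S2-a>S3; S2-b>S1; S3-a>S3; S3-b>S3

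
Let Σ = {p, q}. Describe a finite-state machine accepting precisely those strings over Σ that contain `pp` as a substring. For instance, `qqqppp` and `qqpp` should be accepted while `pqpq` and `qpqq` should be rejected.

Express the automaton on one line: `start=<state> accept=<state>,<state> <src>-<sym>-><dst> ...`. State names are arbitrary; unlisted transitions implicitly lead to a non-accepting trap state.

start=A accept=C A-p->B A-q->A B-p->C B-q->A C-p->C C-q->C

States A..B record the length of the longest prefix of `pp` that matches the current input suffix. Reaching C means `pp` has been seen, and we stay there forever. Accept from C.
With 3 states:
       p  q 
>  A   B  A 
   B   C  A 
 * C   C  C 
(> = start, * = accepting)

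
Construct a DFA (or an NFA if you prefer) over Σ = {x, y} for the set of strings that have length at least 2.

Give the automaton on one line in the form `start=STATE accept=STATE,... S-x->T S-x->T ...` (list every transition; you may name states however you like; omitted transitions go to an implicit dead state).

start=q0 accept=q2,q3 q0-x->q1 q0-y->q1 q1-x->q2 q1-y->q2 q2-x->q3 q2-y->q3 q3-x->q3 q3-y->q3

We only need to distinguish lengths 0, 1, …, 2, and '>2'. Chain q0 → q1 → q2 → q3 on every symbol, with q3 looping. Accepting states: {q2, q3}.
        x   y  
>  q0   q1  q1 
   q1   q2  q2 
 * q2   q3  q3 
 * q3   q3  q3 
(> = start, * = accepting)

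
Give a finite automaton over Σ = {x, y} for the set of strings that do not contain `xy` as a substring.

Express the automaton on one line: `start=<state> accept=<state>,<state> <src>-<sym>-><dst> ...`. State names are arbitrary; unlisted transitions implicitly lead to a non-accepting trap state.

Track partial matches of the forbidden pattern `xy`. State S2 is a dead state reached once `xy` has occurred; every other state accepts. S0 means no part of `xy` is currently matched.
3 states suffice.
        x   y  
>* S0   S1  S0 
 * S1   S1  S2 
   S2   S2  S2 
(> = start, * = accepting)

start=S0 accept=S0,S1 S0-x->S1 S0-y->S0 S1-x->S1 S1-y->S2 S2-x->S2 S2-y->S2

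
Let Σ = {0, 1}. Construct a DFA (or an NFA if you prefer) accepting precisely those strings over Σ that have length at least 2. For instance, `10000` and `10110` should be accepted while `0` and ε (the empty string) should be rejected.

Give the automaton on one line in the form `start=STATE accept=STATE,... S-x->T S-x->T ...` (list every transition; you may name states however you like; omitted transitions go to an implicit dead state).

We only need to distinguish lengths 0, 1, …, 2, and '>2'. Chain q0 → q1 → q2 → q3 on every symbol, with q3 looping. Accepting states: {q2, q3}.
A 4-state machine:
        0   1  
>  q0   q1  q1 
   q1   q2  q2 
 * q2   q3  q3 
 * q3   q3  q3 
(> = start, * = accepting)

start=q0 accept=q2,q3 q0-0->q1 q0-1->q1 q1-0->q2 q1-1->q2 q2-0->q3 q2-1->q3 q3-0->q3 q3-1->q3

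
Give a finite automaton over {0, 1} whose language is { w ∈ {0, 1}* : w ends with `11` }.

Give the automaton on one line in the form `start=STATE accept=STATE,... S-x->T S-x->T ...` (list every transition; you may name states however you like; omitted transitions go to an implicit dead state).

Let each state record the length of the longest suffix of the input read so far that is also a prefix of `11`. s1 means the last symbol is `1`; s2 means the last 2 symbols are `11`. Accept only at s2, where the string currently ends in `11`.
A 3-state machine:
        0   1  
>  s0   s0  s1 
   s1   s0  s2 
 * s2   s0  s2 
(> = start, * = accepting)

start=s0 accept=s2 s0-0->s0 s0-1->s1 s1-0->s0 s1-1->s2 s2-0->s0 s2-1->s2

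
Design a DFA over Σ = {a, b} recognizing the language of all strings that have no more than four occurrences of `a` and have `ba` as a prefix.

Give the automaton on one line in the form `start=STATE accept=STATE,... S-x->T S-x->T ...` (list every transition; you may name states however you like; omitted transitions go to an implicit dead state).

start=S0 accept=S4,S7,S9,S11 S0-a->S1 S0-b->S2 S1-a->S3 S1-b->S1 S2-a->S4 S2-b->S5 S3-a->S6 S3-b->S3 S4-a->S7 S4-b->S4 S5-a->S1 S5-b->S5 S6-a->S8 S6-b->S6 S7-a->S9 S7-b->S7 S8-a->S10 S8-b->S8 S9-a->S11 S9-b->S9 S10-a->S10 S10-b->S10 S11-a->S12 S11-b->S11 S12-a->S12 S12-b->S12

Run two small machines in parallel and take their product. The first has 6 states tracking the count of `a`s, saturating at 5; the second has 4 states tracking whether the input so far still matches the prefix `ba`. A product state is a pair (one from each), accepting exactly when both do.
With 13 states:
          a    b  
>  S0     S1   S2 
   S1     S3   S1 
   S2     S4   S5 
   S3     S6   S3 
 * S4     S7   S4 
   S5     S1   S5 
   S6     S8   S6 
 * S7     S9   S7 
   S8    S10   S8 
 * S9    S11   S9 
   S10   S10  S10 
 * S11   S12  S11 
   S12   S12  S12 
(> = start, * = accepting)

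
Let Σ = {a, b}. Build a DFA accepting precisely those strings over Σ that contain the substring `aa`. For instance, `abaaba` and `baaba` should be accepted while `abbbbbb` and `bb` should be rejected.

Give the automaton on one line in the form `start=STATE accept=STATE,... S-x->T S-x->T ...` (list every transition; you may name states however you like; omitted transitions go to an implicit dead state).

Track how much of `aa` has been matched so far: state s0 is no progress, s2 is the absorbing accept state reached once `aa` has occurred. Intermediate states record partial matches; on a mismatch, fall back to the longest reusable overlap.
With 3 states:
        a   b  
>  s0   s1  s0 
   s1   s2  s0 
 * s2   s2  s2 
(> = start, * = accepting)

start=s0 accept=s2 s0-a->s1 s0-b->s0 s1-a->s2 s1-b->s0 s2-a->s2 s2-b->s2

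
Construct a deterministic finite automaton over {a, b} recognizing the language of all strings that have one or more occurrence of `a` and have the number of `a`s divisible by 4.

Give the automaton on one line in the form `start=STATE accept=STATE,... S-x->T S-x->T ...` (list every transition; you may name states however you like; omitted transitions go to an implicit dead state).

Run two small machines in parallel and take their product. One (3 states) tracks the count of `a`s, saturating at 2; the other (4 states) tracks the count of `a`s modulo 4. Each combined state is a pair, one component from each; accept when both components accept.
A 6-state machine:
        a   b  
>  s0   s1  s0 
   s1   s2  s1 
   s2   s3  s2 
   s3   s4  s3 
 * s4   s5  s4 
   s5   s2  s5 
(> = start, * = accepting)

start=s0 accept=s4 s0-a->s1 s0-b->s0 s1-a->s2 s1-b->s1 s2-a->s3 s2-b->s2 s3-a->s4 s3-b->s3 s4-a->s5 s4-b->s4 s5-a->s2 s5-b->s5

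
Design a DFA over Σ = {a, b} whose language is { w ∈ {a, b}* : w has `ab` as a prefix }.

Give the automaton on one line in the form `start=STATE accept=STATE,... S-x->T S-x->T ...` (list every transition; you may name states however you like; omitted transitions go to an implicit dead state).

Check the first 2 symbols one by one: q0 through q1 record how many have matched `ab` so far; any wrong symbol goes to the dead state q3. After all 2 match we enter the accepting sink q2.
A 4-state machine:
        a   b  
>  q0   q1  q3 
   q1   q3  q2 
 * q2   q2  q2 
   q3   q3  q3 
(> = start, * = accepting)

start=q0 accept=q2 q0-a->q1 q0-b->q3 q1-a->q3 q1-b->q2 q2-a->q2 q2-b->q2 q3-a->q3 q3-b->q3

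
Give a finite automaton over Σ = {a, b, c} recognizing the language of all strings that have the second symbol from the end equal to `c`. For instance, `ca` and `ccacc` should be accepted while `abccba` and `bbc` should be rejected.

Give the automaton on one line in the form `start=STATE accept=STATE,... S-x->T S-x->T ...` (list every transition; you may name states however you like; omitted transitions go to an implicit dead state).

start=s0 accept=s10,s11,s12 s0-a->s1 s0-b->s2 s0-c->s3 s1-a->s4 s1-b->s5 s1-c->s6 s2-a->s7 s2-b->s8 s2-c->s9 s3-a->s10 s3-b->s11 s3-c->s12 s4-a->s4 s4-b->s5 s4-c->s6 s5-a->s7 s5-b->s8 s5-c->s9 s6-a->s10 s6-b->s11 s6-c->s12 s7-a->s4 s7-b->s5 s7-c->s6 s8-a->s7 s8-b->s8 s8-c->s9 s9-a->s10 s9-b->s11 s9-c->s12 s10-a->s4 s10-b->s5 s10-c->s6 s11-a->s7 s11-b->s8 s11-c->s9 s12-a->s10 s12-b->s11 s12-c->s12

A DFA must remember the last 2 symbols (since which symbol is second-to-last isn't known until the input ends). Use one state per possible window of the last ≤2 symbols; accept from those whose window starts with `c`.
With 13 states:
          a    b    c  
>  s0     s1   s2   s3 
   s1     s4   s5   s6 
   s2     s7   s8   s9 
   s3    s10  s11  s12 
   s4     s4   s5   s6 
   s5     s7   s8   s9 
   s6    s10  s11  s12 
   s7     s4   s5   s6 
   s8     s7   s8   s9 
   s9    s10  s11  s12 
 * s10    s4   s5   s6 
 * s11    s7   s8   s9 
 * s12   s10  s11  s12 
(> = start, * = accepting)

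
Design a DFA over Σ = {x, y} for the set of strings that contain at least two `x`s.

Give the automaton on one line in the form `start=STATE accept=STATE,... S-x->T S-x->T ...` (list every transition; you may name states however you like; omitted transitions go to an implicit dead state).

start=s0 accept=s2,s3 s0-x->s1 s0-y->s0 s1-x->s2 s1-y->s1 s2-x->s3 s2-y->s2 s3-x->s3 s3-y->s3

Count `x`s, saturating at 3: states s0 through s2 mean 0 through 2 `x`s seen; s3 means more than 2. Each `x` increments (capped at s3); other symbols loop. Accept from {s2, s3}.
With 4 states:
        x   y  
>  s0   s1  s0 
   s1   s2  s1 
 * s2   s3  s2 
 * s3   s3  s3 
(> = start, * = accepting)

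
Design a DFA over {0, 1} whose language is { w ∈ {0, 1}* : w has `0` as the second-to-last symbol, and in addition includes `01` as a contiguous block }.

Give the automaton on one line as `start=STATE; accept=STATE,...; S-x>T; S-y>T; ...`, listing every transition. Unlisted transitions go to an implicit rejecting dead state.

start=s0; accept=s2,s5; s0-0>s1; s0-1>s0; s1-0>s1; s1-1>s2; s2-0>s3; s2-1>s4; s3-0>s5; s3-1>s2; s4-0>s3; s4-1>s4; s5-0>s5; s5-1>s2

Run two small machines in parallel and take their product. The first has 7 states tracking the last 2 symbols read; the second has 3 states tracking whether and how much of `01` has been seen. A product state is a pair (one from each), accepting exactly when both do. Minimizing collapses redundant product states.
6 states suffice.
        0   1  
>  s0   s1  s0 
   s1   s1  s2 
 * s2   s3  s4 
   s3   s5  s2 
   s4   s3  s4 
 * s5   s5  s2 
(> = start, * = accepting)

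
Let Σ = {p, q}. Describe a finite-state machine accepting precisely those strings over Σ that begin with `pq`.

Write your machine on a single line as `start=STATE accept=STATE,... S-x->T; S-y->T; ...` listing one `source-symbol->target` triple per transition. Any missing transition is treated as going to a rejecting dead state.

start=A; accept=C; A-p->B; A-q->D; B-p->D; B-q->C; C-p->C; C-q->C; D-p->D; D-q->D

Check the first 2 symbols one by one: A through B record how many have matched `pq` so far; any wrong symbol goes to the dead state D. After all 2 match we enter the accepting sink C.
With 4 states:
       p  q 
>  A   B  D 
   B   D  C 
 * C   C  C 
   D   D  D 
(> = start, * = accepting)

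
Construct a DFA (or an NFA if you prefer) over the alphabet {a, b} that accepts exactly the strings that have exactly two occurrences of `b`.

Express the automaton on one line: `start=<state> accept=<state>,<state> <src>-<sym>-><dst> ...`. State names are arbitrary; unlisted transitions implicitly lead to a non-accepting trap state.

start=q0 accept=q2 q0-a->q0 q0-b->q1 q1-a->q1 q1-b->q2 q2-a->q2 q2-b->q3 q3-a->q3 q3-b->q3

Count `b`s, saturating at 3: states q0 through q2 mean 0 through 2 `b`s seen; q3 means more than 2. Each `b` increments (capped at q3); other symbols loop. Accept from {q2}.
With 4 states:
        a   b  
>  q0   q0  q1 
   q1   q1  q2 
 * q2   q2  q3 
   q3   q3  q3 
(> = start, * = accepting)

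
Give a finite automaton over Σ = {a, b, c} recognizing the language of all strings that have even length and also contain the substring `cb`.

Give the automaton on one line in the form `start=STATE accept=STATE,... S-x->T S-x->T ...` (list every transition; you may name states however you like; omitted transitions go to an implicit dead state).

start=s0 accept=s4 s0-a->s1 s0-b->s1 s0-c->s2 s1-a->s0 s1-b->s0 s1-c->s3 s2-a->s0 s2-b->s4 s2-c->s3 s3-a->s1 s3-b->s5 s3-c->s2 s4-a->s5 s4-b->s5 s4-c->s5 s5-a->s4 s5-b->s4 s5-c->s4

Handle the two conditions separately and then intersect. One (2 states) tracks the input length modulo 2; the other (3 states) tracks whether and how much of `cb` has been seen. Each combined state is a pair, one component from each; accept when both components accept.
A 6-state machine:
        a   b   c  
>  s0   s1  s1  s2 
   s1   s0  s0  s3 
   s2   s0  s4  s3 
   s3   s1  s5  s2 
 * s4   s5  s5  s5 
   s5   s4  s4  s4 
(> = start, * = accepting)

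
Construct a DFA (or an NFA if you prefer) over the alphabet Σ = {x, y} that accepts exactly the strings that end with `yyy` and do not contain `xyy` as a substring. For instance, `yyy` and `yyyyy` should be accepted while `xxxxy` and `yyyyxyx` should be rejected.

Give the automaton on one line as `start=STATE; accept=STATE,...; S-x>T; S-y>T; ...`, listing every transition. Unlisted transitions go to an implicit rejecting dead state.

start=q0; accept=q4; q0-x>q1; q0-y>q2; q1-x>q1; q1-y>q1; q2-x>q1; q2-y>q3; q3-x>q1; q3-y>q4; q4-x>q1; q4-y>q4

Handle the two conditions separately and then intersect. The first has 4 states tracking how much of the suffix `yyy` has currently been matched; the second has 4 states tracking partial matches of the forbidden pattern `xyy`. A product state is a pair (one from each), accepting exactly when both do. After merging equivalent states the machine shrinks.
5 states suffice.
        x   y  
>  q0   q1  q2 
   q1   q1  q1 
   q2   q1  q3 
   q3   q1  q4 
 * q4   q1  q4 
(> = start, * = accepting)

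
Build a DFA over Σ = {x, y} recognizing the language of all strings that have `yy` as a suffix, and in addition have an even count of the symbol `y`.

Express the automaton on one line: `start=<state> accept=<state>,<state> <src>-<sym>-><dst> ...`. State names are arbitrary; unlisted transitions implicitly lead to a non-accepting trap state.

start=s0 accept=s3 s0-x->s0 s0-y->s1 s1-x->s2 s1-y->s3 s2-x->s2 s2-y->s0 s3-x->s0 s3-y->s1

Handle the two conditions separately and then intersect. One (3 states) tracks how much of the suffix `yy` has currently been matched; the other (2 states) tracks the count of `y`s modulo 2. Each combined state is a pair, one component from each; accept when both components accept. Minimizing collapses redundant product states.
A 4-state machine:
        x   y  
>  s0   s0  s1 
   s1   s2  s3 
   s2   s2  s0 
 * s3   s0  s1 
(> = start, * = accepting)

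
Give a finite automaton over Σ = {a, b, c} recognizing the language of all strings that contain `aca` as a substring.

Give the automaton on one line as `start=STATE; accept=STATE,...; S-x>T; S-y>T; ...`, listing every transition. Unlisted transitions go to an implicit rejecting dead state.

Track how much of `aca` has been matched so far: state S0 is no progress, S3 is the absorbing accept state reached once `aca` has occurred. Intermediate states record partial matches; on a mismatch, fall back to the longest reusable overlap.
4 states suffice.
        a   b   c  
>  S0   S1  S0  S0 
   S1   S1  S0  S2 
   S2   S3  S0  S0 
 * S3   S3  S3  S3 
(> = start, * = accepting)

start=S0; accept=S3; S0-a>S1; S0-b>S0; S0-c>S0; S1-a>S1; S1-b>S0; S1-c>S2; S2-a>S3; S2-b>S0; S2-c>S0; S3-a>S3; S3-b>S3; S3-c>S3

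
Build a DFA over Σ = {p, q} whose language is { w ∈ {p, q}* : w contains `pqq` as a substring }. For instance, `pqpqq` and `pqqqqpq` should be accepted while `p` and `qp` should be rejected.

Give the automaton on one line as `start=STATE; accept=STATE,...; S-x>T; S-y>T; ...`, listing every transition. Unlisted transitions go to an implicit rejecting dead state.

States A..C record the length of the longest prefix of `pqq` that matches the current input suffix. Reaching D means `pqq` has been seen, and we stay there forever. Accept from D.
With 4 states:
       p  q 
>  A   B  A 
   B   B  C 
   C   B  D 
 * D   D  D 
(> = start, * = accepting)

start=A; accept=D; A-p>B; A-q>A; B-p>B; B-q>C; C-p>B; C-q>D; D-p>D; D-q>D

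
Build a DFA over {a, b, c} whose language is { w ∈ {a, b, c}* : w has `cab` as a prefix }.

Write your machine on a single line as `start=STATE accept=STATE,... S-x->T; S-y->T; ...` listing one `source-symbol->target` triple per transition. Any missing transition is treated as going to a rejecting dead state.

Walk along `cab` while the input agrees: from q0 take `c` to q1, and so on. Any deviation drops to the rejecting sink q4. Once q3 is reached the prefix is confirmed and every continuation is accepted.
With 5 states:
        a   b   c  
>  q0   q4  q4  q1 
   q1   q2  q4  q4 
   q2   q4  q3  q4 
 * q3   q3  q3  q3 
   q4   q4  q4  q4 
(> = start, * = accepting)

start=q0; accept=q3; q0-a->q4; q0-b->q4; q0-c->q1; q1-a->q2; q1-b->q4; q1-c->q4; q2-a->q4; q2-b->q3; q2-c->q4; q3-a->q3; q3-b->q3; q3-c->q3; q4-a->q4; q4-b->q4; q4-c->q4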